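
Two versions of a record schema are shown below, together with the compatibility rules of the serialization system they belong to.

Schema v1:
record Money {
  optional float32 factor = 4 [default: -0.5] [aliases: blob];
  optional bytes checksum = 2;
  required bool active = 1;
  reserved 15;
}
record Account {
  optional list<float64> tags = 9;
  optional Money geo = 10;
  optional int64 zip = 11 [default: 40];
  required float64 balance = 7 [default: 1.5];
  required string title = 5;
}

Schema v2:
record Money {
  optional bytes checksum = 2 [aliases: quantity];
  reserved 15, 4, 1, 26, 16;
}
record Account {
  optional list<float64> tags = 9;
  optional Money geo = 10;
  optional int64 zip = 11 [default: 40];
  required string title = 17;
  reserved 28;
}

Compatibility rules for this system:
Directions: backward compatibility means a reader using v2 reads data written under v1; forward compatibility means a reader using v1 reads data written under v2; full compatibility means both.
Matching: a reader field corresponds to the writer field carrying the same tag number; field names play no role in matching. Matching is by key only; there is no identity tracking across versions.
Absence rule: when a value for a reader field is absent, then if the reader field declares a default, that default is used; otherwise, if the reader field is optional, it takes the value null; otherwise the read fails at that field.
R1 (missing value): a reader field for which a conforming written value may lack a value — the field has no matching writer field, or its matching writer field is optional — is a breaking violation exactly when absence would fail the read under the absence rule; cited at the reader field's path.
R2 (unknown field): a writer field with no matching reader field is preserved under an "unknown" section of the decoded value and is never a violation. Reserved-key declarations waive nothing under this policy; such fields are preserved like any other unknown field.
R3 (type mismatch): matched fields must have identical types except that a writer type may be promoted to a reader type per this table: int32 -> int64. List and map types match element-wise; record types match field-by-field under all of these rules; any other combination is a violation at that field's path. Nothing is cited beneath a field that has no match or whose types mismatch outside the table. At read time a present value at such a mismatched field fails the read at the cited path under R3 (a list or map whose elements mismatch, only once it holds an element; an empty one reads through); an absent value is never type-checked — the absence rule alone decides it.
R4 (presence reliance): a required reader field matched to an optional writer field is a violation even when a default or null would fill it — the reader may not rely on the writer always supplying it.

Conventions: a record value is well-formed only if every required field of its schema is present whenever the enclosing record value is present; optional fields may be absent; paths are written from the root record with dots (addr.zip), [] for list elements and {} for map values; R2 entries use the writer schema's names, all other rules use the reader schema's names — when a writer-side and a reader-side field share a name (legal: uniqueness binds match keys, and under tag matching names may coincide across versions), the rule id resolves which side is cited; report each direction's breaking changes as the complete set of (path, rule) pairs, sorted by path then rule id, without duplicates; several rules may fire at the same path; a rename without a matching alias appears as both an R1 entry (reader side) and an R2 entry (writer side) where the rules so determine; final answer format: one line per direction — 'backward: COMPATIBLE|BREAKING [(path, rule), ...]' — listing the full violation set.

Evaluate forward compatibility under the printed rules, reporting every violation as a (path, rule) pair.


forward: BREAKING [(geo.active, R1), (title, R1)]

each type pair in Account: writer, then reader
forward on Account — v1 reading data written by v2:
  writer optional, list<float64> -> list<float64>: reader tags maps from writer tags
  writer optional, Money -> Money: reader geo maps from writer geo
  writer optional, int64 -> int64: reader zip maps from writer zip
  balance: no writer match
  title: no writer match
  title (writer side), unknown to reader
  geo.factor: no writer match
  writer optional, bytes -> bytes: reader geo.checksum maps from writer geo.checksum
  geo.active: no writer match
  R1 fires at geo.active
  R1 fires at title
  => forward: BREAKING (2)
checking off the Account differences that do not matter here:
  removed field factor from record Money (its key 4 joins the reserved list) -> no rule fires on it in Account's dialect; the asked verdict holds
  removed field balance from record Account -> no rule fires on it in Account's dialect; the asked verdict holds


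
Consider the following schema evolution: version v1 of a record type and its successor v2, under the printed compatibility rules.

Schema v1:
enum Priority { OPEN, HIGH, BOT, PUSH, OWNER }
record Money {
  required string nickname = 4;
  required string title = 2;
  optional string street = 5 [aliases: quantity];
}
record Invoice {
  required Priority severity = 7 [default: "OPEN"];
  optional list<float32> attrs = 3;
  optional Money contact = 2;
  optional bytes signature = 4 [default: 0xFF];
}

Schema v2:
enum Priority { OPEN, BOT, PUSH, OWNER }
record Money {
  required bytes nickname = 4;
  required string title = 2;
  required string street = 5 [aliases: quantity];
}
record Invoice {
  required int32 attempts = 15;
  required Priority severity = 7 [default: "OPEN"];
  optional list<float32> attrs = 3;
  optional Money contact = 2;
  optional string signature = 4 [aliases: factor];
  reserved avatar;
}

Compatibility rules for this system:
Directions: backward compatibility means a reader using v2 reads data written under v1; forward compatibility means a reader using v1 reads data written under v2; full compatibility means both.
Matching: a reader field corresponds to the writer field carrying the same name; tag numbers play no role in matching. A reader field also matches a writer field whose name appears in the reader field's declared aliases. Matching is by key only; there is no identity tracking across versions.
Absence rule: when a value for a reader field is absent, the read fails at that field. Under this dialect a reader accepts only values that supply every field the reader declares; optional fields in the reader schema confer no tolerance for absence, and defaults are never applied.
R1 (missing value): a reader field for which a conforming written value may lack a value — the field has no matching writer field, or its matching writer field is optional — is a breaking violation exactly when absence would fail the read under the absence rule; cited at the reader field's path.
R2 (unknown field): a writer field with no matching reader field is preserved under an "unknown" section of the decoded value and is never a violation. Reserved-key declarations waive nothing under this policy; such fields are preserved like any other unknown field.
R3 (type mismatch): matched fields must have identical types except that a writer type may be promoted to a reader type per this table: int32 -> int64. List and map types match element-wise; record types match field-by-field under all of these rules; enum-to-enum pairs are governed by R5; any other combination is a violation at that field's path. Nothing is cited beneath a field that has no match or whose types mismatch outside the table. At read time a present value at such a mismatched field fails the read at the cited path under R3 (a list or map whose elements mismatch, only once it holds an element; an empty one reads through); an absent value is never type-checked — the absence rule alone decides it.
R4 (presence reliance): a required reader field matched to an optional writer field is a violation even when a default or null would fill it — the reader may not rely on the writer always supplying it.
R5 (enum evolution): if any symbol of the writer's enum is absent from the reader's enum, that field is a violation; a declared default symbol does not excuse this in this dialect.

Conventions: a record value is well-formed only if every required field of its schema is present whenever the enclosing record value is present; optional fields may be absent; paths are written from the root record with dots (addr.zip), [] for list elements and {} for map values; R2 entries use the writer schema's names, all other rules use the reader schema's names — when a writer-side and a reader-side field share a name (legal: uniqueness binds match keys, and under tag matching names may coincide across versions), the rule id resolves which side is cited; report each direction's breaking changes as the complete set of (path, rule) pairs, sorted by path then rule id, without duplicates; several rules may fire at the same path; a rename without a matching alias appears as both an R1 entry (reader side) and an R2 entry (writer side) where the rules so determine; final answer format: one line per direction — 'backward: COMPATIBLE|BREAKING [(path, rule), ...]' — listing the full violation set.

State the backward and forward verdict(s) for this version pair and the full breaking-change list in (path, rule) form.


the writer's type comes first in each Invoice pair
checking backward for Invoice: reader v2 against writer v1:
  no writer field matches reader attempts
  writer required, Priority -> Priority: reader severity maps from writer severity
  writer optional, list<float32> -> list<float32>: reader attrs maps from writer attrs
  writer optional, Money -> Money: reader contact maps from writer contact
  writer optional, bytes -> string: reader signature maps from writer signature
  writer required, string -> bytes: reader contact.nickname maps from writer contact.nickname
  writer required, string -> string: reader contact.title maps from writer contact.title
  writer optional, string -> string: reader contact.street maps from writer contact.street
  R1 fires at attempts
  R1 fires at attrs
  R1 fires at contact
  R3 fires at contact.nickname
  R1 fires at contact.street
  R4 fires at contact.street
  R5 fires at severity
  R1 fires at signature
  R3 fires at signature
  => backward: BREAKING (9)
checking forward for Invoice: reader v1 against writer v2:
  writer required, Priority -> Priority: reader severity maps from writer severity
  writer optional, list<float32> -> list<float32>: reader attrs maps from writer attrs
  writer optional, Money -> Money: reader contact maps from writer contact
  writer optional, string -> bytes: reader signature maps from writer signature
  attempts (writer side), unknown to reader
  writer required, bytes -> string: reader contact.nickname maps from writer contact.nickname
  writer required, string -> string: reader contact.title maps from writer contact.title
  writer required, string -> string: reader contact.street maps from writer contact.street
  R1 fires at attrs
  R1 fires at contact
  R3 fires at contact.nickname
  R1 fires at signature
  R3 fires at signature
  => forward: BREAKING (5)

backward: BREAKING [(attempts, R1), (attrs, R1), (contact, R1), (contact.nickname, R3), (contact.street, R1), (contact.street, R4), (severity, R5), (signature, R1), (signature, R3)]; forward: BREAKING [(attrs, R1), (contact, R1), (contact.nickname, R3), (signature, R1), (signature, R3)]


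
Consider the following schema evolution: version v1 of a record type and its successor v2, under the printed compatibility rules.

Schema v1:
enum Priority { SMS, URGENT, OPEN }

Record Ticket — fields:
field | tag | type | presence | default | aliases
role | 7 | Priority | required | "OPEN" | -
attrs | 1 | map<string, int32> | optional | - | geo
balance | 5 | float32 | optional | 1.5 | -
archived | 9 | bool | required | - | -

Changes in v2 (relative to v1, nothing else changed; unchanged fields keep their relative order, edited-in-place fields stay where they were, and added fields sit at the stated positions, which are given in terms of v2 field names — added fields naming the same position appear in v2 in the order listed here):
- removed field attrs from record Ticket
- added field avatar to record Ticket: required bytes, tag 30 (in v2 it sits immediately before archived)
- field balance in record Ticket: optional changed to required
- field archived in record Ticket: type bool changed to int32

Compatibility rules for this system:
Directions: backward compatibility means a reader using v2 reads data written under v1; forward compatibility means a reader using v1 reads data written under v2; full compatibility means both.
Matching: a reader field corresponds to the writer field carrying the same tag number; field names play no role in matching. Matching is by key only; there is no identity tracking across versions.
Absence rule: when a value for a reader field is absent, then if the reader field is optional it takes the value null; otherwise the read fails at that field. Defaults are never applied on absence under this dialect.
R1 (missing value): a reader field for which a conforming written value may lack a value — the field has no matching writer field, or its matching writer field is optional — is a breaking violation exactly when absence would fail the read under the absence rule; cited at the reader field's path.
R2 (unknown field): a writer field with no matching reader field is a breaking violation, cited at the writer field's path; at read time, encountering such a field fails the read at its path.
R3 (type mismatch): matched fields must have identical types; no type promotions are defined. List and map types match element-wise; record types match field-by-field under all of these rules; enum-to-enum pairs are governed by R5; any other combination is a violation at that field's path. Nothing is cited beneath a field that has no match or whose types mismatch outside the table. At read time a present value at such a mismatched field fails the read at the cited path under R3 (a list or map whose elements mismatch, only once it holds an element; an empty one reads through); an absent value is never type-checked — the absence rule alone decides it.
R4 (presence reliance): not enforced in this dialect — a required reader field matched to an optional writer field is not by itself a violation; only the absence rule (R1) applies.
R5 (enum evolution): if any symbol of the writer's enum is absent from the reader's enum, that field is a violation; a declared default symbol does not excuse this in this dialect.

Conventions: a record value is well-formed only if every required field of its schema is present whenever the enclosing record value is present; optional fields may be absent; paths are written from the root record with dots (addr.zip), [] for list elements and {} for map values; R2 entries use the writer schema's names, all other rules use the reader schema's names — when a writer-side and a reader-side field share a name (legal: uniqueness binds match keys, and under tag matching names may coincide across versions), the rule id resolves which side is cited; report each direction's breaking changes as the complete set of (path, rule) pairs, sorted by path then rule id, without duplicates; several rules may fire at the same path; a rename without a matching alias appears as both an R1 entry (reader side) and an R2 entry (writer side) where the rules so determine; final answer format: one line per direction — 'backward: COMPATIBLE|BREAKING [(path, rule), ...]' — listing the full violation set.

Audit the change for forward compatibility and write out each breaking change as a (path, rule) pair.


the writer's type comes first in each Ticket pair
forward for Ticket (reader v1, writer v2):
  role: paired with writer role (Priority -> Priority; writer required)
  attrs: no writer match
  balance: paired with writer balance (float32 -> float32; writer required)
  archived: paired with writer archived (int32 -> bool; writer required)
  leftover writer field: avatar
  violation R3 at archived
  violation R2 at avatar
  forward on Ticket therefore BREAKING (2)
the rest of the Ticket diff is inert for this question:
  removed field attrs from record Ticket -> matters only for Ticket's backward compatibility — outside the asked direction
  field balance in record Ticket: optional changed to required -> matters only for Ticket's backward compatibility — outside the asked direction

forward: BREAKING [(archived, R3), (avatar, R2)]


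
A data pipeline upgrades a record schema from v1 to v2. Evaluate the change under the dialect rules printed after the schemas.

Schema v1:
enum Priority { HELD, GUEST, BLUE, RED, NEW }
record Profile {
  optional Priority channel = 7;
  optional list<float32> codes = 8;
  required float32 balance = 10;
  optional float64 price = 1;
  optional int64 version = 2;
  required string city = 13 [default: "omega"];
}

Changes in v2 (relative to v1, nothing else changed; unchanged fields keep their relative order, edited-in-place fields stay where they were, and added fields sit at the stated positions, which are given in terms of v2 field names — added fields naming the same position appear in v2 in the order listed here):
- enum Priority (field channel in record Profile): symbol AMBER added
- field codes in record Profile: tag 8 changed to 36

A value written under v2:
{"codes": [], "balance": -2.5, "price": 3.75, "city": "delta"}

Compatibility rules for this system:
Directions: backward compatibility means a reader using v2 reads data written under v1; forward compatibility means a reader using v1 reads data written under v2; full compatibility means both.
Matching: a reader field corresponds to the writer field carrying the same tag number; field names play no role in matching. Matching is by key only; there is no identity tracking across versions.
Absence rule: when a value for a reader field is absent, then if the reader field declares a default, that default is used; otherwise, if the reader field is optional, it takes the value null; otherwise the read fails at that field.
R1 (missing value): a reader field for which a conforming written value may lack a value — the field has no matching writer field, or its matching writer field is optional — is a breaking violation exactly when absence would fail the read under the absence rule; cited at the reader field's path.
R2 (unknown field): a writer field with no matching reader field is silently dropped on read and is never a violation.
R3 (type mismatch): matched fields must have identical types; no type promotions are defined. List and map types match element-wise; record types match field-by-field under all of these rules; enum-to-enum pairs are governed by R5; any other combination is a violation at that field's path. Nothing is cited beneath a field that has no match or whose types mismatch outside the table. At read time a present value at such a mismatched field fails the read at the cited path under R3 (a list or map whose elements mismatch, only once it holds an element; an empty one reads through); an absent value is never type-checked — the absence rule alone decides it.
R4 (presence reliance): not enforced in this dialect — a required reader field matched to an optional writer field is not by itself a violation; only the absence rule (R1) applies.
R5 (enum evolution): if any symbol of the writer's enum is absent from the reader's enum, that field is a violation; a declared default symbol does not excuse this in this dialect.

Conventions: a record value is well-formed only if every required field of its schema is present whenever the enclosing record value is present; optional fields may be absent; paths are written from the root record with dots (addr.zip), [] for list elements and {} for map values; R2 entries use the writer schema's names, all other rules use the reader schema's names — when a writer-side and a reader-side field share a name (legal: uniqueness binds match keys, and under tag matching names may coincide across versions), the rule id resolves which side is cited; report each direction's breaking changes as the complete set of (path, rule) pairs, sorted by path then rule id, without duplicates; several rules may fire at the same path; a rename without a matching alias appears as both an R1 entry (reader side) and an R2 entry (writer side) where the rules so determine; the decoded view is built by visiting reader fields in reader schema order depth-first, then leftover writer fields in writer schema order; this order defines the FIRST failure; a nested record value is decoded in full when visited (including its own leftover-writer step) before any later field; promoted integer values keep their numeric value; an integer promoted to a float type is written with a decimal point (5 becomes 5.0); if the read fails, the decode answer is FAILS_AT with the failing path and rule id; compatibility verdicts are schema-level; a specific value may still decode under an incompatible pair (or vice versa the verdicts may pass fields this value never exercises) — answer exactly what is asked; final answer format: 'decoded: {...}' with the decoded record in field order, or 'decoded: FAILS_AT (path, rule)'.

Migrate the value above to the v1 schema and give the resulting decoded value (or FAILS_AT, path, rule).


decoded: {"channel": null, "codes": null, "balance": -2.5, "price": 3.75, "version": null, "city": "delta"}

each type pair in Profile: writer, then reader
decode walk for Profile under reader schema v1:
  channel := null (absent, optional -> null)
  codes := null (absent, optional -> null)
  balance := -2.5
  price := 3.75
  version := null (absent, optional -> null)
  city := "delta"
  writer codes: unknown -> dropped
  => decoded: {"channel": null, "codes": null, "balance": -2.5, "price": 3.75, "version": null, "city": "delta"}
the other Profile changes do not affect what is asked:
  enum Priority (field channel in record Profile): symbol AMBER added -> schema-level compatibility only; this Profile value's decode is unchanged


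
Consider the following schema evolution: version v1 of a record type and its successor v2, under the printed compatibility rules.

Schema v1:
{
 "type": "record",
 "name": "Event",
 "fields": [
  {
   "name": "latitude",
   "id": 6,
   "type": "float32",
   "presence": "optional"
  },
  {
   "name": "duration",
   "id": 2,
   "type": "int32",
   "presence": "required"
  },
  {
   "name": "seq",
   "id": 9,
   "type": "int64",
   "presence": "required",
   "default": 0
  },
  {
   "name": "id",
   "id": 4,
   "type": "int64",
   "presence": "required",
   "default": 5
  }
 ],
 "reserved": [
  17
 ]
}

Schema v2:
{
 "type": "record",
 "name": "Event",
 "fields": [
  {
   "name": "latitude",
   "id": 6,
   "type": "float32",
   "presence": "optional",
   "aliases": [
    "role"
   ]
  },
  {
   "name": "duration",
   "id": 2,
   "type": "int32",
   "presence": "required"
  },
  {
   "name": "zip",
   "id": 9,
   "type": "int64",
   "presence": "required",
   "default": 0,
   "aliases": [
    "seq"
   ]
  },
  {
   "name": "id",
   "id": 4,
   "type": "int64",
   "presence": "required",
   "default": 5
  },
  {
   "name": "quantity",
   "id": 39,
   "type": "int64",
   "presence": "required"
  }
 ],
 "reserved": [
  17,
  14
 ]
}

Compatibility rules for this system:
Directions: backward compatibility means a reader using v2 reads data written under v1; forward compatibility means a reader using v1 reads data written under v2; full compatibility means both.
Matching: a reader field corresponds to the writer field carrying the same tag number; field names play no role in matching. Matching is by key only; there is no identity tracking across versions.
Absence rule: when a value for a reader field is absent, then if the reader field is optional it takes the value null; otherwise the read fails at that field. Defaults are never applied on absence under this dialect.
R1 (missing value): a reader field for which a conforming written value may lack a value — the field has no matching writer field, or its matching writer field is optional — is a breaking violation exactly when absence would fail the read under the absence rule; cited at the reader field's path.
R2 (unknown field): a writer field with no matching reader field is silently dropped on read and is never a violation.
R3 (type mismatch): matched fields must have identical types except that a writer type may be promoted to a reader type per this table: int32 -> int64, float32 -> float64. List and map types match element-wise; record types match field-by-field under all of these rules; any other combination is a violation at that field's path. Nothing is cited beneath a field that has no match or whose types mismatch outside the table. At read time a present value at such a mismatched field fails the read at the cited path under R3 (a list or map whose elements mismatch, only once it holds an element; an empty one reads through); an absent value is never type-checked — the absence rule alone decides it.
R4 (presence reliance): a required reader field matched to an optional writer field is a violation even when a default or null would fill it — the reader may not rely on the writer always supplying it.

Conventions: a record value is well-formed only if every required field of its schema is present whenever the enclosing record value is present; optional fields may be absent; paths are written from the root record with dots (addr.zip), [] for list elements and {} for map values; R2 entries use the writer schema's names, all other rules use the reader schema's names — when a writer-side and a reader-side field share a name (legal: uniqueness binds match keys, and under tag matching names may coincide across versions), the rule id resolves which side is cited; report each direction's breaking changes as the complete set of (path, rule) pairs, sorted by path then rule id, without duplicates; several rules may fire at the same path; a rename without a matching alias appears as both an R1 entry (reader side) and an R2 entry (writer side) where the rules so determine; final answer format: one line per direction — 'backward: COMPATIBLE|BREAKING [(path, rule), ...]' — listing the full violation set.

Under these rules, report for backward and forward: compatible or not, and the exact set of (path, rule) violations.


backward: BREAKING [(quantity, R1)]; forward: COMPATIBLE []

the writer's type comes first in each Event pair
backward analysis of Event with v2 as reader and v1 as writer:
  writer optional, float32 -> float32: reader latitude maps from writer latitude
  writer required, int32 -> int32: reader duration maps from writer duration
  writer required, int64 -> int64: reader zip maps from writer seq
  writer required, int64 -> int64: reader id maps from writer id
  quantity: no writer-side match
  breaking: (quantity, R1)
  => backward: BREAKING (1)
forward analysis of Event with v1 as reader and v2 as writer:
  writer optional, float32 -> float32: reader latitude maps from writer latitude
  writer required, int32 -> int32: reader duration maps from writer duration
  writer required, int64 -> int64: reader seq maps from writer zip
  writer required, int64 -> int64: reader id maps from writer id
  writer field quantity has no reader counterpart
  => forward verdict for Event: COMPATIBLE, no violations


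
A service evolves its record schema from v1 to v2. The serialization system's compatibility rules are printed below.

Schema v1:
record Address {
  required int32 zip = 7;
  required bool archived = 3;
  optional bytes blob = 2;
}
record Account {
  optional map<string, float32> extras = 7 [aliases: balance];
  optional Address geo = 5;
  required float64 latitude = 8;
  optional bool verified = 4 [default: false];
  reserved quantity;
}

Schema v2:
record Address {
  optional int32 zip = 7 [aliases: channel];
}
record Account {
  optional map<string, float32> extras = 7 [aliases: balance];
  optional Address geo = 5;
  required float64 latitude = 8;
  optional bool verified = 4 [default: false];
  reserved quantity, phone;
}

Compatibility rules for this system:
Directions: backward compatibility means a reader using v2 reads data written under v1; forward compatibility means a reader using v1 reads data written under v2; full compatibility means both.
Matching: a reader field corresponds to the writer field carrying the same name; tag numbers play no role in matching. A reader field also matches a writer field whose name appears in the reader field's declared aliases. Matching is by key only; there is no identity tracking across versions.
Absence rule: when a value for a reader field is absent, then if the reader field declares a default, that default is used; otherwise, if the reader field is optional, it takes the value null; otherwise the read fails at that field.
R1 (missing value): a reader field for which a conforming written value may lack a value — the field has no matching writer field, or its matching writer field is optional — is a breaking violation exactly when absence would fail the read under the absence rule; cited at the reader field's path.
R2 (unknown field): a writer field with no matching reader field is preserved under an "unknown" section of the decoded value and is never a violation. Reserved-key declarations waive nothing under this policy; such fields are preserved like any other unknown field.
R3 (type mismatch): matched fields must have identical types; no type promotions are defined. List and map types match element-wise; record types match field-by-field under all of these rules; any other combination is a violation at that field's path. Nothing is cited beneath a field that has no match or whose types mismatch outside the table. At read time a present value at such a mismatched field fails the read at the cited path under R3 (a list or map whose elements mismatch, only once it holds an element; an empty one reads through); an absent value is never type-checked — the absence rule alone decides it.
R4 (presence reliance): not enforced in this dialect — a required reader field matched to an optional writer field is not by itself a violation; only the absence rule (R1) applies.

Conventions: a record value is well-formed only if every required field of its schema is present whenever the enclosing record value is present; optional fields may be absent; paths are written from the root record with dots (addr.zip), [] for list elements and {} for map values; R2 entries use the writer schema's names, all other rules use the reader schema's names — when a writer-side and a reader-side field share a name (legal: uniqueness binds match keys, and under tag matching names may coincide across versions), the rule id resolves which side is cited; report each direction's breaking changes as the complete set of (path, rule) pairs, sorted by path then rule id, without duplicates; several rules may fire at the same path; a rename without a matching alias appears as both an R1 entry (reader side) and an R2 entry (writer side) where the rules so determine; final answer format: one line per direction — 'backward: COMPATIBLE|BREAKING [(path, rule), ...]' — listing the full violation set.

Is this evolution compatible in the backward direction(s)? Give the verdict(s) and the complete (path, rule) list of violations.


backward: COMPATIBLE []

the writer's type comes first in each Account pair
backward on Account — v2 reading data written by v1:
  map<string, float32> -> map<string, float32>, writer optional: extras aligns to extras
  Address -> Address, writer optional: geo aligns to geo
  float64 -> float64, writer required: latitude aligns to latitude
  bool -> bool, writer optional: verified aligns to verified
  int32 -> int32, writer required: geo.zip aligns to geo.zip
  writer field geo.archived has no reader counterpart
  writer field geo.blob has no reader counterpart
  => backward verdict for Account: COMPATIBLE, no violations
remaining Account differences; none change what is asked:
  removed field blob from record Address -> inert for the asked Account verdict: nothing fires
  removed field archived from record Address -> affects forward compatibility only, which is not asked
  field zip in record Address: required changed to optional -> affects forward compatibility only, which is not asked


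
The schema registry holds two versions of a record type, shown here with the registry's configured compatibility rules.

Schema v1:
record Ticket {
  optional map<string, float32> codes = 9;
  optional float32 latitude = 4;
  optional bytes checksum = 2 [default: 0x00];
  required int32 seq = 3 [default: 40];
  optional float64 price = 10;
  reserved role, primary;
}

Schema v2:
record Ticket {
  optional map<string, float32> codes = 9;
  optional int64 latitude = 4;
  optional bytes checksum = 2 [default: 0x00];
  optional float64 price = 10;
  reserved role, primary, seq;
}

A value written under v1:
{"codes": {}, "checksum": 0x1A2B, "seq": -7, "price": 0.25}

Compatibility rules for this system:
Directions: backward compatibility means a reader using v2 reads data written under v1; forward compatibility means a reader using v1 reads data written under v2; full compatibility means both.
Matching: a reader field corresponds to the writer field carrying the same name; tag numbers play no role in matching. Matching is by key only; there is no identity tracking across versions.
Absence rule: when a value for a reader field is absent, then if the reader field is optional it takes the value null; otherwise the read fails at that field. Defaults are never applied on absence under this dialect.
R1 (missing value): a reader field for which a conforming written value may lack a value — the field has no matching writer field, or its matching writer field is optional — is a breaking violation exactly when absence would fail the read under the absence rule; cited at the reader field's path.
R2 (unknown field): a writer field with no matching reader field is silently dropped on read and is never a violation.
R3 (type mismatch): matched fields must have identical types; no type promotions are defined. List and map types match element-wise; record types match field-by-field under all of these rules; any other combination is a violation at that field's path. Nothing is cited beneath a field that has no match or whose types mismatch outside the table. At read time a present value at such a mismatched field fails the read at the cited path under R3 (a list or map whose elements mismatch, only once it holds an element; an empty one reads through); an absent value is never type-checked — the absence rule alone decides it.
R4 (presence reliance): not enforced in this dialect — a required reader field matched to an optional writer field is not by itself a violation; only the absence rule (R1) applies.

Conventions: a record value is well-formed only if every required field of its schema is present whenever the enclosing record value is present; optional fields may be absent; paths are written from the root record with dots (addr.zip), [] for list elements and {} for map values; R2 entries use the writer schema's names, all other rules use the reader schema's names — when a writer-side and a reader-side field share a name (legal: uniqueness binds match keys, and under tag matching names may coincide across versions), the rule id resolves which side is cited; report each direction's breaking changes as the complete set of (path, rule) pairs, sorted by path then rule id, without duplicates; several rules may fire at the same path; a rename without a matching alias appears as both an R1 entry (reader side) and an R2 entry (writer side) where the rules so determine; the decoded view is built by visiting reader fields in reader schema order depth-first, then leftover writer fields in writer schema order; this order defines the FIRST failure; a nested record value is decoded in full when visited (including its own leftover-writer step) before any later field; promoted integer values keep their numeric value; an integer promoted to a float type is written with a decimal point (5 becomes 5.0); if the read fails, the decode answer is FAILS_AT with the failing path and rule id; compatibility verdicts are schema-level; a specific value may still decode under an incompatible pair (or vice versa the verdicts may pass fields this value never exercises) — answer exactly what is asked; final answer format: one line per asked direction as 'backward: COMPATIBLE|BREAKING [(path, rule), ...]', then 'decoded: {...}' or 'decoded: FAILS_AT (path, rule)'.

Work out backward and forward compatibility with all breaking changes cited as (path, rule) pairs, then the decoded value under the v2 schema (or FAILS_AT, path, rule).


backward: BREAKING [(latitude, R3)]; forward: BREAKING [(latitude, R3), (seq, R1)]; decoded: {"codes": {}, "latitude": null, "checksum": 0x1A2B, "price": 0.25}

each type pair in Ticket: writer, then reader
checking backward for Ticket: reader v2 against writer v1:
  map<string, float32> -> map<string, float32>, writer optional: codes aligns to codes
  float32 -> int64, writer optional: latitude aligns to latitude
  bytes -> bytes, writer optional: checksum aligns to checksum
  float64 -> float64, writer optional: price aligns to price
  leftover writer field: seq
  breaking: (latitude, R3)
  backward on Ticket therefore BREAKING (1)
checking forward for Ticket: reader v1 against writer v2:
  map<string, float32> -> map<string, float32>, writer optional: codes aligns to codes
  int64 -> float32, writer optional: latitude aligns to latitude
  bytes -> bytes, writer optional: checksum aligns to checksum
  seq has no writer counterpart
  float64 -> float64, writer optional: price aligns to price
  breaking: (latitude, R3)
  breaking: (seq, R1)
  forward on Ticket therefore BREAKING (2)
decoding the Ticket value with the v2 reader:
  codes := {}
  latitude := null (not supplied -> null)
  checksum := 0x1A2B
  price := 0.25
  writer seq: unmatched, discarded
  => decoded: {"codes": {}, "latitude": null, "checksum": 0x1A2B, "price": 0.25}


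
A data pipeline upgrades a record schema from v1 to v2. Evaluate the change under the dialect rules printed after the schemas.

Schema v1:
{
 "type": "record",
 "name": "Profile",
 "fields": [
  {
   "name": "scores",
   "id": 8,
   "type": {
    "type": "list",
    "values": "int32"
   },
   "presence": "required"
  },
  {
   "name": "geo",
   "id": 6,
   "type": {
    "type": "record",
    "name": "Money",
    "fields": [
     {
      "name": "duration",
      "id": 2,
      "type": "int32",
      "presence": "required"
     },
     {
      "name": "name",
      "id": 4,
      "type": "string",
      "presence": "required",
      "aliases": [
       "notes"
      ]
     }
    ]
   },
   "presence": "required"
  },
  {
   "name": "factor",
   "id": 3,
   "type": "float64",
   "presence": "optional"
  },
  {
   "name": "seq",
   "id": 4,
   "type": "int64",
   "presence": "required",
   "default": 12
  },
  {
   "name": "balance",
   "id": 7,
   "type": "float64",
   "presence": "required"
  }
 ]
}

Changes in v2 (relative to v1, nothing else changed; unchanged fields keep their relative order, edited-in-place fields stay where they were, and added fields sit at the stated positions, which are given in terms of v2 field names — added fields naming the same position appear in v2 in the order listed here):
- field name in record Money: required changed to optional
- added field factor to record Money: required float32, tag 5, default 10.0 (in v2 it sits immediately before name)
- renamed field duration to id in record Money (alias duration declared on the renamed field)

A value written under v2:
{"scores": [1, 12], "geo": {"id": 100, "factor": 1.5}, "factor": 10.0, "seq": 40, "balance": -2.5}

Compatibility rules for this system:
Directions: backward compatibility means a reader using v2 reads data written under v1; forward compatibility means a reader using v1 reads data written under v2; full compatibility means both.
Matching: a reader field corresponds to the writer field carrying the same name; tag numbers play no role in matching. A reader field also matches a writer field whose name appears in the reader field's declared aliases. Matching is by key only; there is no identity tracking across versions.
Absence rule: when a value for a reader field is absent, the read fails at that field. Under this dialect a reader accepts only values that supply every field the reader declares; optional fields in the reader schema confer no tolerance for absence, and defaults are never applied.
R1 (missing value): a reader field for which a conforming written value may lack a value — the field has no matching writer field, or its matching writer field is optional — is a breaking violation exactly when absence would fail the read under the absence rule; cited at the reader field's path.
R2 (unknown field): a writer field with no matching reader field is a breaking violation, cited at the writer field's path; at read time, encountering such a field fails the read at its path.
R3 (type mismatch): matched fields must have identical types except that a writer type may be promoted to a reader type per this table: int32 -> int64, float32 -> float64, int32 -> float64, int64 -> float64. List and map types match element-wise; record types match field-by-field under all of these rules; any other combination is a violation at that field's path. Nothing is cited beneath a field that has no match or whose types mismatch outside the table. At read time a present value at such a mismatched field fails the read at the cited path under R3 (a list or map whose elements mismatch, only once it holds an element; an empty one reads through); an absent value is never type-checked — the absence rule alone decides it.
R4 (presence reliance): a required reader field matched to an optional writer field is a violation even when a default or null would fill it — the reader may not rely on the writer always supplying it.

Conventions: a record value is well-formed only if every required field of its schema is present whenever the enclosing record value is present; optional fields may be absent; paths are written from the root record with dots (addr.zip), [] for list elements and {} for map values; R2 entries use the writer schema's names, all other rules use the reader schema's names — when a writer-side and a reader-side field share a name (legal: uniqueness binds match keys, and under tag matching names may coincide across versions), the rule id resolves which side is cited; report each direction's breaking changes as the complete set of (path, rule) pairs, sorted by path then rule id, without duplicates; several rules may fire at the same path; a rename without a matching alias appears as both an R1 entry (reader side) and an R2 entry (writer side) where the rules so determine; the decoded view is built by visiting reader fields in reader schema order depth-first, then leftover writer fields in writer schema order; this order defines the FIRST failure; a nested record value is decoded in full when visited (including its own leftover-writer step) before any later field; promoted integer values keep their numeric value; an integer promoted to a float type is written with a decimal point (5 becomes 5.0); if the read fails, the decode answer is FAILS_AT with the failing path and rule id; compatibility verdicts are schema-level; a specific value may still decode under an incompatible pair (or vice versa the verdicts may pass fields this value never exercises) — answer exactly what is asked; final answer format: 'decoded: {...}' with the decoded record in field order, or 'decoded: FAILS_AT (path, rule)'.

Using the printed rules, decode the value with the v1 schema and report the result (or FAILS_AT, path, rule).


decoded: FAILS_AT (geo.duration, R1)

each type pair in Profile: writer, then reader
decode walk for Profile under reader schema v1:
  scores := [1, 12]
  read fails at geo.duration under R1 (no fill)
  => FAILS_AT (geo.duration, R1)
the other Profile changes do not affect what is asked:
  field name in record Money: required changed to optional -> affects the rule determinations only; this particular Profile value decodes identically
  added field factor to record Money: required float32, tag 5, default 10.0 (in v2 it sits immediately before name) -> affects the rule determinations only; this particular Profile value decodes identically
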